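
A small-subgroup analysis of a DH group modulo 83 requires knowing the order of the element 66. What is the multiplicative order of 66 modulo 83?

The order of 66 must divide φ(83) = 83 − 1 = 82 = 2 · 41.
Divisors of 82: 1, 2, 41, 82.
Compute 66^d (mod 83) for the divisors d until we hit 1:
66^1 ≡ 66
66^2 ≡ 40
66^41 ≡ 82
66^82 ≡ 1
Hence ord(66) = 82.

82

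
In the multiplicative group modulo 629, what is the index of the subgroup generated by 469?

Since 469 ∈ (Z/629Z)^×, its order divides φ(629) = φ(17·37) = (17−1)·(37−1) = 16·36 = 576 = 2^6 · 3^2.
Divisors of 576: 1, 2, 3, 4, 6, 8, 9, 12, 16, 18, 24, 32, 36, 48, 64, 72, 96, 144, 192, 288, 576.
Evaluate successive powers at the divisors of 576:
469^1 ≡ 469 (mod 629)
469^2 ≡ 440 (mod 629)
469^3 ≡ 48 (mod 629)
469^4 ≡ 497 (mod 629)
469^6 ≡ 417 (mod 629)
469^8 ≡ 441 (mod 629)
469^9 ≡ 517 (mod 629)
469^12 ≡ 285 (mod 629)
469^16 ≡ 120 (mod 629)
469^18 ≡ 593 (mod 629)
469^24 ≡ 84 (mod 629)
469^32 ≡ 562 (mod 629)
469^36 ≡ 38 (mod 629)
469^48 ≡ 137 (mod 629)
469^64 ≡ 86 (mod 629)
469^72 ≡ 186 (mod 629)
469^96 ≡ 528 (mod 629)
469^144 ≡ 1 (mod 629) ✓
The order of 469 is 144, so the subgroup it generates has 144 elements.
[(Z/629Z)^× : ⟨469⟩] = 576/144 = 4.

4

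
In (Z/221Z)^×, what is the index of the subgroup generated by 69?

32

ord(69) | φ(221) = φ(13·17) = (13−1)·(17−1) = 12·16 = 192 = 2^6 · 3.
Divisors of 192: 1, 2, 3, 4, 6, 8, 12, 16, 24, 32, 48, 64, 96, 192.
Test each divisor d:
69^1 ≡ 69 (mod 221)
69^2 ≡ 120 (mod 221)
69^3 ≡ 103 (mod 221)
69^4 ≡ 35 (mod 221)
69^6 ≡ 1 (mod 221) ✓
Thus |⟨69⟩| = ord(69) = 6.
The index is φ(221) / ord(69) = 192 / 6 = 32.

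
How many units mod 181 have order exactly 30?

8

φ(181) = 181 − 1 = 180 = 2^2 · 3^2 · 5.
(Z/181Z)^× is cyclic (|G| = 180); a cyclic group of order m has exactly φ(d) elements of each order d | m, and none otherwise.
30 = 2 · 3 · 5 divides 180, and φ(30) = 8.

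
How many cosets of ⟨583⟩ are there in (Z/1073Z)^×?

4

The order of 583 must divide φ(1073) = φ(29·37) = (29−1)·(37−1) = 28·36 = 1008 = 2^4 · 3^2 · 7.
Divisors of 1008: 1, 2, 3, 4, 6, 7, 8, 9, 12, 14, 16, 18, 21, 24, 28, 36, 42, 48, 56, 63, 72, 84, 112, 126, 144, 168, 252, 336, 504, 1008.
Compute 583^d (mod 1073) for the divisors d until we hit 1:
583^1 ≡ 583
583^2 ≡ 821
583^3 ≡ 85
583^4 ≡ 197
583^6 ≡ 787
583^7 ≡ 650
583^8 ≡ 181
583^9 ≡ 369
583^12 ≡ 248
583^14 ≡ 811
583^16 ≡ 571
583^18 ≡ 963
583^21 ≡ 307
583^24 ≡ 343
583^28 ≡ 1045
583^36 ≡ 297
583^42 ≡ 898
583^48 ≡ 692
583^56 ≡ 784
583^63 ≡ 998
583^72 ≡ 223
583^84 ≡ 581
583^112 ≡ 900
583^126 ≡ 260
583^144 ≡ 371
583^168 ≡ 639
583^252 ≡ 1
The order of 583 is 252, so the subgroup it generates has 252 elements.
[(Z/1073Z)^× : ⟨583⟩] = 1008/252 = 4.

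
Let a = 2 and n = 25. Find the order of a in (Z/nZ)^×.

ord(2) | φ(25) = φ(5^2) = 5·(5−1) = 20 = 2^2 · 5.
Divisors of 20: 1, 2, 4, 5, 10, 20.
Test each divisor d:
2^1 ≡ 2 (mod 25)
2^2 ≡ 4 (mod 25)
2^4 ≡ 16 (mod 25)
2^5 ≡ 7 (mod 25)
2^10 ≡ 24 (mod 25)
2^20 ≡ 1 (mod 25) ✓
So ord_25(2) = 20.

20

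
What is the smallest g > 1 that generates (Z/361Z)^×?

2

φ(361) = φ(19^2) = 19·(19−1) = 342 = 2 · 3^2 · 19.
g is a primitive root iff g^(342/q) ≢ 1 (mod 361) for each prime q ∈ {2, 3, 19}.
g = 2: 2^171 ≡ 360; 2^114 ≡ 292; 2^18 ≡ 58 — none is 1, so 2 is a primitive root.
So 2 is the smallest generator of (Z/361Z)^×.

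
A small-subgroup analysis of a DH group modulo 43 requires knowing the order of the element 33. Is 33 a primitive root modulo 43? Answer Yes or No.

Yes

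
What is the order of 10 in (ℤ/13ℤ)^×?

By Lagrange's theorem, ord_13(10) divides φ(13) = 13 − 1 = 12 = 2^2 · 3.
Divisors of 12: 1, 2, 3, 4, 6, 12.
Test each divisor d:
10^1 ≡ 10 (mod 13)
10^2 ≡ 9 (mod 13)
10^3 ≡ 12 (mod 13)
10^4 ≡ 3 (mod 13)
10^6 ≡ 1 (mod 13) ✓
So ord_13(10) = 6.

6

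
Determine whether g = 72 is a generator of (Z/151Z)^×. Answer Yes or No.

No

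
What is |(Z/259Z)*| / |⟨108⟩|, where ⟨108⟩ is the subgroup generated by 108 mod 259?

12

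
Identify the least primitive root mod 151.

6

φ(151) = 151 − 1 = 150 = 2 · 3 · 5^2.
g is a primitive root iff g^(150/q) ≢ 1 (mod 151) for each prime q ∈ {2, 3, 5}.
g = 2: 2^75 ≡ 1 — hits 1, so not a primitive root.
g = 3: 3^75 ≡ 150; 3^50 ≡ 1 — hits 1, so not a primitive root.
g = 4: 4^75 ≡ 1 — hits 1, so not a primitive root.
g = 5: 5^75 ≡ 1 — hits 1, so not a primitive root.
g = 6: 6^75 ≡ 150; 6^50 ≡ 32; 6^30 ≡ 59 — none is 1, so 6 is a primitive root.
Hence the least primitive root of 151 is 6.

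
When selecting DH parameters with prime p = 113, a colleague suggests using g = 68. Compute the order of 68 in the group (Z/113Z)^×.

112

ord(68) | φ(113) = 113 − 1 = 112 = 2^4 · 7.
Divisors of 112: 1, 2, 4, 7, 8, 14, 16, 28, 56, 112.
Test each divisor d:
68^1 ≡ 68
68^2 ≡ 104
68^4 ≡ 81
68^7 ≡ 35
68^8 ≡ 7
68^14 ≡ 95
68^16 ≡ 49
68^28 ≡ 98
68^56 ≡ 112
68^112 ≡ 1
Hence ord(68) = 112.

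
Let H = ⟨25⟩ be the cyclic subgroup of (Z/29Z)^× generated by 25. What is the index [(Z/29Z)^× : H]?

By Lagrange's theorem, ord_29(25) divides φ(29) = 29 − 1 = 28 = 2^2 · 7.
Divisors of 28: 1, 2, 4, 7, 14, 28.
Evaluate successive powers at the divisors of 28:
25^1 ≡ 25 (mod 29)
25^2 ≡ 16 (mod 29)
25^4 ≡ 24 (mod 29)
25^7 ≡ 1 (mod 29) ✓
The order of 25 is 7, so the subgroup it generates has 7 elements.
The index is φ(29) / ord(25) = 28 / 7 = 4.

4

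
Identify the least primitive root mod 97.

5

φ(97) = 97 − 1 = 96 = 2^5 · 3.
Test candidates g = 2, 3, … against the prime factors q ∈ {2, 3} of φ(97): g is a generator iff g^(96/q) ≢ 1 for every such q.
g = 2: 2^48 ≡ 1 — hits 1, so not a primitive root.
g = 3: 3^48 ≡ 1 — hits 1, so not a primitive root.
g = 4: 4^48 ≡ 1 — hits 1, so not a primitive root.
g = 5: 5^48 ≡ 96; 5^32 ≡ 35 — none is 1, so 5 is a primitive root.
So 5 is the smallest generator of (Z/97Z)^×.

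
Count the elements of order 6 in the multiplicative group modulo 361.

2

φ(361) = φ(19^2) = 19·(19−1) = 342 = 2 · 3^2 · 19.
In a cyclic group of order 342, there are φ(d) elements of order d for each divisor d of 342, and zero for non-divisors.
6 = 2 · 3 divides 342, and φ(6) = 2.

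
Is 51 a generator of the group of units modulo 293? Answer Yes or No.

Yes

φ(293) = 293 − 1 = 292 = 2^2 · 73.
Test 51^(292/q) mod 293 for each prime factor q of 292:
51^146 ≡ 292 (mod 293)  [q = 2: ≢ 1 ✓]
51^4 ≡ 124 (mod 293)  [q = 73: ≢ 1 ✓]
All checks pass, so 51 has order 292 and is a primitive root modulo 293.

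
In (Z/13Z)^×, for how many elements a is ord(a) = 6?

φ(13) = 13 − 1 = 12 = 2^2 · 3.
(Z/13Z)^× is cyclic (|G| = 12); a cyclic group of order m has exactly φ(d) elements of each order d | m, and none otherwise.
6 = 2 · 3 divides 12, and φ(6) = 2.

2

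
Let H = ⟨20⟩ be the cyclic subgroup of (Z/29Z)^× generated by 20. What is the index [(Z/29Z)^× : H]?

The order of 20 must divide φ(29) = 29 − 1 = 28 = 2^2 · 7.
Divisors of 28: 1, 2, 4, 7, 14, 28.
Test each divisor d:
20^1 ≡ 20 (mod 29)
20^2 ≡ 23 (mod 29)
20^4 ≡ 7 (mod 29)
20^7 ≡ 1 (mod 29) ✓
Thus |⟨20⟩| = ord(20) = 7.
Index = |(Z/29Z)^×| / |⟨20⟩| = 28 / 7 = 4.

4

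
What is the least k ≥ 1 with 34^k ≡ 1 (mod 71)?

By Lagrange's theorem, ord_71(34) divides φ(71) = 71 − 1 = 70 = 2 · 5 · 7.
Divisors of 70: 1, 2, 5, 7, 10, 14, 35, 70.
Test each divisor d:
34^1 ≡ 34 (mod 71)
34^2 ≡ 20 (mod 71)
34^5 ≡ 39 (mod 71)
34^7 ≡ 70 (mod 71)
34^10 ≡ 30 (mod 71)
34^14 ≡ 1 (mod 71) ✓
So ord_71(34) = 14.

14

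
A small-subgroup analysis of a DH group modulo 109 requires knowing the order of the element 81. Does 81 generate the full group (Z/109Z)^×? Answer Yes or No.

No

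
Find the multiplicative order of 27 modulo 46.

11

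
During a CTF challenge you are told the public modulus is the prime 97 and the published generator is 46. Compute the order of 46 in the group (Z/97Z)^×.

By Lagrange's theorem, ord_97(46) divides φ(97) = 97 − 1 = 96 = 2^5 · 3.
Divisors of 96: 1, 2, 3, 4, 6, 8, 12, 16, 24, 32, 48, 96.
Check 46^d mod 97 for each divisor in increasing order:
46^1 ≡ 46 (mod 97)
46^2 ≡ 79 (mod 97)
46^3 ≡ 45 (mod 97)
46^4 ≡ 33 (mod 97)
46^6 ≡ 85 (mod 97)
46^8 ≡ 22 (mod 97)
46^12 ≡ 47 (mod 97)
46^16 ≡ 96 (mod 97)
46^24 ≡ 75 (mod 97)
46^32 ≡ 1 (mod 97) ✓
The smallest such exponent is 32, so the order of 46 is 32.

32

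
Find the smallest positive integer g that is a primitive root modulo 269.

φ(269) = 269 − 1 = 268 = 2^2 · 67.
g is a primitive root iff g^(268/q) ≢ 1 (mod 269) for each prime q ∈ {2, 67}.
g = 2: 2^134 ≡ 268; 2^4 ≡ 16 — none is 1, so 2 is a primitive root.
Hence the least primitive root of 269 is 2.

2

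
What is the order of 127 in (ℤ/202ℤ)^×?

ord(127) | φ(202) = φ(2)·φ(101) = 1·100 = 100 = 2^2 · 5^2.
Divisors of 100: 1, 2, 4, 5, 10, 20, 25, 50, 100.
Check 127^d mod 202 for each divisor in increasing order:
127^1 ≡ 127
127^2 ≡ 171
127^4 ≡ 153
127^5 ≡ 39
127^10 ≡ 107
127^20 ≡ 137
127^25 ≡ 91
127^50 ≡ 201
127^100 ≡ 1
Therefore the multiplicative order of 127 modulo 202 is 100.

100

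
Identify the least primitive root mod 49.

3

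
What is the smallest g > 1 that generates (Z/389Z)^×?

2

φ(389) = 389 − 1 = 388 = 2^2 · 97.
g is a primitive root iff g^(388/q) ≢ 1 (mod 389) for each prime q ∈ {2, 97}.
g = 2: 2^194 ≡ 388; 2^4 ≡ 16 — none is 1, so 2 is a primitive root.
So 2 is the smallest generator of (Z/389Z)^×.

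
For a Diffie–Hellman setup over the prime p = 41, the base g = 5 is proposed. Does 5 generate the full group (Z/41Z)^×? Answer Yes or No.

No

φ(41) = 41 − 1 = 40 = 2^3 · 5.
Test 5^(40/q) mod 41 for each prime factor q of 40:
5^20 ≡ 1 (mod 41)  [q = 2: ≡ 1 ✗]
5^8 ≡ 18 (mod 41)  [q = 5: ≢ 1 ✓]
The check at q = 2 fails, so 5 generates a proper subgroup.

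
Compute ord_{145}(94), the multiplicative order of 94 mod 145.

14

Since 94 ∈ (Z/145Z)^×, its order divides φ(145) = φ(5·29) = (5−1)·(29−1) = 4·28 = 112 = 2^4 · 7.
Divisors of 112: 1, 2, 4, 7, 8, 14, 16, 28, 56, 112.
Test each divisor d:
94^1 ≡ 94 (mod 145)
94^2 ≡ 136 (mod 145)
94^4 ≡ 81 (mod 145)
94^7 ≡ 59 (mod 145)
94^8 ≡ 36 (mod 145)
94^14 ≡ 1 (mod 145) ✓
So ord_145(94) = 14.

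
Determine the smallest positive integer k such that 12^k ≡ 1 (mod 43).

42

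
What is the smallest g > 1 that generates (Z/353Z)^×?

3

φ(353) = 353 − 1 = 352 = 2^5 · 11.
Test candidates g = 2, 3, … against the prime factors q ∈ {2, 11} of φ(353): g is a generator iff g^(352/q) ≢ 1 for every such q.
g = 2: 2^176 ≡ 1 — hits 1, so not a primitive root.
g = 3: 3^176 ≡ 352; 3^32 ≡ 140 — none is 1, so 3 is a primitive root.
So 3 is the smallest generator of (Z/353Z)^×.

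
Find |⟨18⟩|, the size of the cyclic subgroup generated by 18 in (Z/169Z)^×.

52

By Lagrange's theorem, ord_169(18) divides φ(169) = φ(13^2) = 13·(13−1) = 156 = 2^2 · 3 · 13.
Divisors of 156: 1, 2, 3, 4, 6, 12, 13, 26, 39, 52, 78, 156.
Compute 18^d (mod 169) for the divisors d until we hit 1:
18^1 ≡ 18 (mod 169)
18^2 ≡ 155 (mod 169)
18^3 ≡ 86 (mod 169)
18^4 ≡ 27 (mod 169)
18^6 ≡ 129 (mod 169)
18^12 ≡ 79 (mod 169)
18^13 ≡ 70 (mod 169)
18^26 ≡ 168 (mod 169)
18^39 ≡ 99 (mod 169)
18^52 ≡ 1 (mod 169) ✓
Therefore the multiplicative order of 18 modulo 169 is 52.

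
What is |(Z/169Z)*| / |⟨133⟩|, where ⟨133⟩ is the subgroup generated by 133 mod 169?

4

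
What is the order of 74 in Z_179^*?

Since 74 ∈ (Z/179Z)^×, its order divides φ(179) = 179 − 1 = 178 = 2 · 89.
Divisors of 178: 1, 2, 89, 178.
Compute 74^d (mod 179) for the divisors d until we hit 1:
74^1 ≡ 74 (mod 179)
74^2 ≡ 106 (mod 179)
74^89 ≡ 1 (mod 179) ✓
So ord_179(74) = 89.

89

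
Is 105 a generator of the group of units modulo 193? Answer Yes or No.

φ(193) = 193 − 1 = 192 = 2^6 · 3.
105 is a primitive root mod 193 iff 105^(φ(193)/q) ≢ 1 for every prime q | φ(193), i.e. q ∈ {2, 3}.
105^96 ≡ 192 (mod 193)  [q = 2: ≢ 1 ✓]
105^64 ≡ 1 (mod 193)  [q = 3: ≡ 1 ✗]
Since 105^64 ≡ 1, the order of 105 divides 64 < 192, so 105 is not a primitive root.

No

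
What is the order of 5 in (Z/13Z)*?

4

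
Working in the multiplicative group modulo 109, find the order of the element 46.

6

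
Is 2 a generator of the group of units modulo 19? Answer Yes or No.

φ(19) = 19 − 1 = 18 = 2 · 3^2.
Test 2^(18/q) mod 19 for each prime factor q of 18:
2^9 ≡ 18 (mod 19)  [q = 2: ≢ 1 ✓]
2^6 ≡ 7 (mod 19)  [q = 3: ≢ 1 ✓]
Every test exponent gives a nontrivial residue, hence 2 generates the full group.

Yes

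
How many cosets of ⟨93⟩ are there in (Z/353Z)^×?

Since 93 ∈ (Z/353Z)^×, its order divides φ(353) = 353 − 1 = 352 = 2^5 · 11.
Divisors of 352: 1, 2, 4, 8, 11, 16, 22, 32, 44, 88, 176, 352.
Compute 93^d (mod 353) for the divisors d until we hit 1:
93^1 ≡ 93
93^2 ≡ 177
93^4 ≡ 265
93^8 ≡ 331
93^11 ≡ 36
93^16 ≡ 131
93^22 ≡ 237
93^32 ≡ 217
93^44 ≡ 42
93^88 ≡ 352
93^176 ≡ 1
The order of 93 is 176, so the subgroup it generates has 176 elements.
Index = |(Z/353Z)^×| / |⟨93⟩| = 352 / 176 = 2.

2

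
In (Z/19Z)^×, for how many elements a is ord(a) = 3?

φ(19) = 19 − 1 = 18 = 2 · 3^2.
(Z/19Z)^× is cyclic (|G| = 18); a cyclic group of order m has exactly φ(d) elements of each order d | m, and none otherwise.
3 | 18, and φ(3) = 3 − 1 = 2.

2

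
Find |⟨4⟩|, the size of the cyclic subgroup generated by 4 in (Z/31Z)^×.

Since 4 ∈ (Z/31Z)^×, its order divides φ(31) = 31 − 1 = 30 = 2 · 3 · 5.
Divisors of 30: 1, 2, 3, 5, 6, 10, 15, 30.
Evaluate successive powers at the divisors of 30:
4^1 ≡ 4 (mod 31)
4^2 ≡ 16 (mod 31)
4^3 ≡ 2 (mod 31)
4^5 ≡ 1 (mod 31) ✓
Therefore the multiplicative order of 4 modulo 31 is 5.

5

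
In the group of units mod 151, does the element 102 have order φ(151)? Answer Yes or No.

φ(151) = 151 − 1 = 150 = 2 · 3 · 5^2.
It suffices to check that the order of 102 is not a proper divisor of 150: compute 102^(150/q) for q ∈ {2, 3, 5}.
102^75 ≡ 150 (mod 151)  [q = 2: ≢ 1 ✓]
102^50 ≡ 118 (mod 151)  [q = 3: ≢ 1 ✓]
102^30 ≡ 64 (mod 151)  [q = 5: ≢ 1 ✓]
All checks pass, so 102 has order 150 and is a primitive root modulo 151.

Yes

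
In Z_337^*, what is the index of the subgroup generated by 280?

The order of 280 must divide φ(337) = 337 − 1 = 336 = 2^4 · 3 · 7.
Divisors of 336: 1, 2, 3, 4, 6, 7, 8, 12, 14, 16, 21, 24, 28, 42, 48, 56, 84, 112, 168, 336.
Check 280^d mod 337 for each divisor in increasing order:
280^1 ≡ 280 (mod 337)
280^2 ≡ 216 (mod 337)
280^3 ≡ 157 (mod 337)
280^4 ≡ 150 (mod 337)
280^6 ≡ 48 (mod 337)
280^7 ≡ 297 (mod 337)
280^8 ≡ 258 (mod 337)
280^12 ≡ 282 (mod 337)
280^14 ≡ 252 (mod 337)
280^16 ≡ 175 (mod 337)
280^21 ≡ 30 (mod 337)
280^24 ≡ 329 (mod 337)
280^28 ≡ 148 (mod 337)
280^42 ≡ 226 (mod 337)
280^48 ≡ 64 (mod 337)
280^56 ≡ 336 (mod 337)
280^84 ≡ 189 (mod 337)
280^112 ≡ 1 (mod 337) ✓
The order of 280 is 112, so the subgroup it generates has 112 elements.
The index is φ(337) / ord(280) = 336 / 112 = 3.

3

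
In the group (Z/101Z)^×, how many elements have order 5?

4

φ(101) = 101 − 1 = 100 = 2^2 · 5^2.
In a cyclic group of order 100, there are φ(d) elements of order d for each divisor d of 100, and zero for non-divisors.
5 | 100, and φ(5) = 5 − 1 = 4.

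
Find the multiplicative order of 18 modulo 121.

110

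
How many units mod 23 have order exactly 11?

10

φ(23) = 23 − 1 = 22 = 2 · 11.
Since (Z/23Z)^× is cyclic of order 22, the number of elements of order d is φ(d) when d | 22 and 0 otherwise.
11 | 22, and φ(11) = 11 − 1 = 10.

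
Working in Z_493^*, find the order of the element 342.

By Lagrange's theorem, ord_493(342) divides φ(493) = φ(17·29) = (17−1)·(29−1) = 16·28 = 448 = 2^6 · 7.
Divisors of 448: 1, 2, 4, 7, 8, 14, 16, 28, 32, 56, 64, 112, 224, 448.
Evaluate successive powers at the divisors of 448:
342^1 ≡ 342 (mod 493)
342^2 ≡ 123 (mod 493)
342^4 ≡ 339 (mod 493)
342^7 ≡ 349 (mod 493)
342^8 ≡ 52 (mod 493)
342^14 ≡ 30 (mod 493)
342^16 ≡ 239 (mod 493)
342^28 ≡ 407 (mod 493)
342^32 ≡ 426 (mod 493)
342^56 ≡ 1 (mod 493) ✓
Therefore the multiplicative order of 342 modulo 493 is 56.

56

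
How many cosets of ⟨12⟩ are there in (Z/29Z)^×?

7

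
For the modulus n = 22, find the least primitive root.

φ(22) = φ(2)·φ(11) = 1·10 = 10 = 2 · 5.
g is a primitive root iff g^(10/q) ≢ 1 (mod 22) for each prime q ∈ {2, 5}.
g = 2: gcd(2, 22) = 2 > 1, not a unit — skip.
g = 3: 3^5 ≡ 1 — hits 1, so not a primitive root.
g = 4: gcd(4, 22) = 2 > 1, not a unit — skip.
g = 5: 5^5 ≡ 1 — hits 1, so not a primitive root.
g = 6: gcd(6, 22) = 2 > 1, not a unit — skip.
g = 7: 7^5 ≡ 21; 7^2 ≡ 5 — none is 1, so 7 is a primitive root.
Hence the least primitive root of 22 is 7.

7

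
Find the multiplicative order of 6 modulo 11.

ord(6) | φ(11) = 11 − 1 = 10 = 2 · 5.
Divisors of 10: 1, 2, 5, 10.
Evaluate successive powers at the divisors of 10:
6^1 ≡ 6 (mod 11)
6^2 ≡ 3 (mod 11)
6^5 ≡ 10 (mod 11)
6^10 ≡ 1 (mod 11) ✓
Hence ord(6) = 10.

10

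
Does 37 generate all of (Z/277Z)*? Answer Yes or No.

φ(277) = 277 − 1 = 276 = 2^2 · 3 · 23.
Test 37^(276/q) mod 277 for each prime factor q of 276:
37^138 ≡ 276 (mod 277)  [q = 2: ≢ 1 ✓]
37^92 ≡ 1 (mod 277)  [q = 3: ≡ 1 ✗]
37^12 ≡ 157 (mod 277)  [q = 23: ≢ 1 ✓]
Since 37^92 ≡ 1, the order of 37 divides 92 < 276, so 37 is not a primitive root.

No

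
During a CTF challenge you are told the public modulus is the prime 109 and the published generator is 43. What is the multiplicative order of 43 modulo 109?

18

The order of 43 must divide φ(109) = 109 − 1 = 108 = 2^2 · 3^3.
Divisors of 108: 1, 2, 3, 4, 6, 9, 12, 18, 27, 36, 54, 108.
Test each divisor d:
43^1 ≡ 43
43^2 ≡ 105
43^3 ≡ 46
43^4 ≡ 16
43^6 ≡ 45
43^9 ≡ 108
43^12 ≡ 63
43^18 ≡ 1
Therefore the multiplicative order of 43 modulo 109 is 18.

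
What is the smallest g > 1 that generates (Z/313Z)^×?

φ(313) = 313 − 1 = 312 = 2^3 · 3 · 13.
Test candidates g = 2, 3, … against the prime factors q ∈ {2, 3, 13} of φ(313): g is a generator iff g^(312/q) ≢ 1 for every such q.
g = 2: 2^156 ≡ 1 — hits 1, so not a primitive root.
g = 3: 3^156 ≡ 1 — hits 1, so not a primitive root.
g = 4: 4^156 ≡ 1 — hits 1, so not a primitive root.
g = 5: 5^156 ≡ 312; 5^104 ≡ 1 — hits 1, so not a primitive root.
g = 6: 6^156 ≡ 1 — hits 1, so not a primitive root.
g = 7: 7^156 ≡ 312; 7^104 ≡ 1 — hits 1, so not a primitive root.
g = 8: 8^156 ≡ 1 — hits 1, so not a primitive root.
g = 9: 9^156 ≡ 1 — hits 1, so not a primitive root.
g = 10: 10^156 ≡ 312; 10^104 ≡ 214; 10^24 ≡ 103 — none is 1, so 10 is a primitive root.
Hence the least primitive root of 313 is 10.

10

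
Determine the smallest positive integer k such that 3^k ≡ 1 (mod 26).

3

Since 3 ∈ (Z/26Z)^×, its order divides φ(26) = φ(2)·φ(13) = 1·12 = 12 = 2^2 · 3.
Divisors of 12: 1, 2, 3, 4, 6, 12.
Evaluate successive powers at the divisors of 12:
3^1 ≡ 3 (mod 26)
3^2 ≡ 9 (mod 26)
3^3 ≡ 1 (mod 26) ✓
Hence ord(3) = 3.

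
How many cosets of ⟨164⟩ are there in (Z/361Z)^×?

3

The order of 164 must divide φ(361) = φ(19^2) = 19·(19−1) = 342 = 2 · 3^2 · 19.
Divisors of 342: 1, 2, 3, 6, 9, 18, 19, 38, 57, 114, 171, 342.
Check 164^d mod 361 for each divisor in increasing order:
164^1 ≡ 164
164^2 ≡ 182
164^3 ≡ 246
164^6 ≡ 229
164^9 ≡ 18
164^18 ≡ 324
164^19 ≡ 69
164^38 ≡ 68
164^57 ≡ 360
164^114 ≡ 1
The order of 164 is 114, so the subgroup it generates has 114 elements.
[(Z/361Z)^× : ⟨164⟩] = 342/114 = 3.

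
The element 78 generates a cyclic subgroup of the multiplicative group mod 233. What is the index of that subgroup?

1

By Lagrange's theorem, ord_233(78) divides φ(233) = 233 − 1 = 232 = 2^3 · 29.
Divisors of 232: 1, 2, 4, 8, 29, 58, 116, 232.
Compute 78^d (mod 233) for the divisors d until we hit 1:
78^1 ≡ 78 (mod 233)
78^2 ≡ 26 (mod 233)
78^4 ≡ 210 (mod 233)
78^8 ≡ 63 (mod 233)
78^29 ≡ 97 (mod 233)
78^58 ≡ 89 (mod 233)
78^116 ≡ 232 (mod 233)
78^232 ≡ 1 (mod 233) ✓
The order of 78 is 232, so the subgroup it generates has 232 elements.
The index is φ(233) / ord(78) = 232 / 232 = 1.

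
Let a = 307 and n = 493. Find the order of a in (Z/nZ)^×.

4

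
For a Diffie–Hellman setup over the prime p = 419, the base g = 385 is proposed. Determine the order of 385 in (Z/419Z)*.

ord(385) | φ(419) = 419 − 1 = 418 = 2 · 11 · 19.
Divisors of 418: 1, 2, 11, 19, 22, 38, 209, 418.
Check 385^d mod 419 for each divisor in increasing order:
385^1 ≡ 385 (mod 419)
385^2 ≡ 318 (mod 419)
385^11 ≡ 284 (mod 419)
385^19 ≡ 350 (mod 419)
385^22 ≡ 208 (mod 419)
385^38 ≡ 152 (mod 419)
385^209 ≡ 418 (mod 419)
385^418 ≡ 1 (mod 419) ✓
Therefore the multiplicative order of 385 modulo 419 is 418.

418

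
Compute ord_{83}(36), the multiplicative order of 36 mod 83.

41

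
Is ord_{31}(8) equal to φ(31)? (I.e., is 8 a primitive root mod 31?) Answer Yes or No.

φ(31) = 31 − 1 = 30 = 2 · 3 · 5.
8 is a primitive root mod 31 iff 8^(φ(31)/q) ≢ 1 for every prime q | φ(31), i.e. q ∈ {2, 3, 5}.
8^15 ≡ 1 (mod 31)  [q = 2: ≡ 1 ✗]
8^10 ≡ 1 (mod 31)  [q = 3: ≡ 1 ✗]
8^6 ≡ 8 (mod 31)  [q = 5: ≢ 1 ✓]
8^15 ≡ 1 shows ord(8) | 15, strictly less than φ(31); not a primitive root.

No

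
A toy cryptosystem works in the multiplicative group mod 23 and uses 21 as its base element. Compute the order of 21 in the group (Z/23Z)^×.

22

Since 21 ∈ (Z/23Z)^×, its order divides φ(23) = 23 − 1 = 22 = 2 · 11.
Divisors of 22: 1, 2, 11, 22.
Test each divisor d:
21^1 ≡ 21
21^2 ≡ 4
21^11 ≡ 22
21^22 ≡ 1
Hence ord(21) = 22.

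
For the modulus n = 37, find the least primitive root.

2

φ(37) = 37 − 1 = 36 = 2^2 · 3^2.
g is a primitive root iff g^(36/q) ≢ 1 (mod 37) for each prime q ∈ {2, 3}.
g = 2: 2^18 ≡ 36; 2^12 ≡ 26 — none is 1, so 2 is a primitive root.
The smallest primitive root modulo 37 is 2.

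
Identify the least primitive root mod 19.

2

φ(19) = 19 − 1 = 18 = 2 · 3^2.
Test candidates g = 2, 3, … against the prime factors q ∈ {2, 3} of φ(19): g is a generator iff g^(18/q) ≢ 1 for every such q.
g = 2: 2^9 ≡ 18; 2^6 ≡ 7 — none is 1, so 2 is a primitive root.
Hence the least primitive root of 19 is 2.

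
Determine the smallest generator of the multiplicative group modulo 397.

φ(397) = 397 − 1 = 396 = 2^2 · 3^2 · 11.
Test candidates g = 2, 3, … against the prime factors q ∈ {2, 3, 11} of φ(397): g is a generator iff g^(396/q) ≢ 1 for every such q.
g = 2: 2^198 ≡ 396; 2^132 ≡ 1 — hits 1, so not a primitive root.
g = 3: 3^198 ≡ 1 — hits 1, so not a primitive root.
g = 4: 4^198 ≡ 1 — hits 1, so not a primitive root.
g = 5: 5^198 ≡ 396; 5^132 ≡ 362; 5^36 ≡ 290 — none is 1, so 5 is a primitive root.
Hence the least primitive root of 397 is 5.

5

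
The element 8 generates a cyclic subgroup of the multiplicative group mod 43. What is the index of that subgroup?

3

Since 8 ∈ (Z/43Z)^×, its order divides φ(43) = 43 − 1 = 42 = 2 · 3 · 7.
Divisors of 42: 1, 2, 3, 6, 7, 14, 21, 42.
Compute 8^d (mod 43) for the divisors d until we hit 1:
8^1 ≡ 8 (mod 43)
8^2 ≡ 21 (mod 43)
8^3 ≡ 39 (mod 43)
8^6 ≡ 16 (mod 43)
8^7 ≡ 42 (mod 43)
8^14 ≡ 1 (mod 43) ✓
The order of 8 is 14, so the subgroup it generates has 14 elements.
[(Z/43Z)^× : ⟨8⟩] = 42/14 = 3.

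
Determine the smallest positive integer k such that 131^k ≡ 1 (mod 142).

The order of 131 must divide φ(142) = φ(2)·φ(71) = 1·70 = 70 = 2 · 5 · 7.
Divisors of 70: 1, 2, 5, 7, 10, 14, 35, 70.
Check 131^d mod 142 for each divisor in increasing order:
131^1 ≡ 131
131^2 ≡ 121
131^5 ≡ 119
131^7 ≡ 57
131^10 ≡ 103
131^14 ≡ 125
131^35 ≡ 1
The smallest such exponent is 35, so the order of 131 is 35.

35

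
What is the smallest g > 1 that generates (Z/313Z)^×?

10

φ(313) = 313 − 1 = 312 = 2^3 · 3 · 13.
g is a primitive root iff g^(312/q) ≢ 1 (mod 313) for each prime q ∈ {2, 3, 13}.
g = 2: 2^156 ≡ 1 — hits 1, so not a primitive root.
g = 3: 3^156 ≡ 1 — hits 1, so not a primitive root.
g = 4: 4^156 ≡ 1 — hits 1, so not a primitive root.
g = 5: 5^156 ≡ 312; 5^104 ≡ 1 — hits 1, so not a primitive root.
g = 6: 6^156 ≡ 1 — hits 1, so not a primitive root.
g = 7: 7^156 ≡ 312; 7^104 ≡ 1 — hits 1, so not a primitive root.
g = 8: 8^156 ≡ 1 — hits 1, so not a primitive root.
g = 9: 9^156 ≡ 1 — hits 1, so not a primitive root.
g = 10: 10^156 ≡ 312; 10^104 ≡ 214; 10^24 ≡ 103 — none is 1, so 10 is a primitive root.
Hence the least primitive root of 313 is 10.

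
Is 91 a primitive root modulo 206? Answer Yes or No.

No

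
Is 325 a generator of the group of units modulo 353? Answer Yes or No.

Yes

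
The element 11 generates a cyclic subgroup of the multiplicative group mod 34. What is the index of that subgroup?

1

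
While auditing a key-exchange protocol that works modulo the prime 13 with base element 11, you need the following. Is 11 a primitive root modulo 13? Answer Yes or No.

Yes

φ(13) = 13 − 1 = 12 = 2^2 · 3.
An element g generates (Z/13Z)^× iff g^(12/q) ≢ 1 (mod 13) for each prime q ∈ {2, 3}.
11^6 ≡ 12 (mod 13)  [q = 2: ≢ 1 ✓]
11^4 ≡ 3 (mod 13)  [q = 3: ≢ 1 ✓]
Every test exponent gives a nontrivial residue, hence 11 generates the full group.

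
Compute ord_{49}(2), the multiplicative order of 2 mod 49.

21

Since 2 ∈ (Z/49Z)^×, its order divides φ(49) = φ(7^2) = 7·(7−1) = 42 = 2 · 3 · 7.
Divisors of 42: 1, 2, 3, 6, 7, 14, 21, 42.
Check 2^d mod 49 for each divisor in increasing order:
2^1 ≡ 2 (mod 49)
2^2 ≡ 4 (mod 49)
2^3 ≡ 8 (mod 49)
2^6 ≡ 15 (mod 49)
2^7 ≡ 30 (mod 49)
2^14 ≡ 18 (mod 49)
2^21 ≡ 1 (mod 49) ✓
Hence ord(2) = 21.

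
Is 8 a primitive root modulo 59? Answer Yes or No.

φ(59) = 59 − 1 = 58 = 2 · 29.
8 is a primitive root mod 59 iff 8^(φ(59)/q) ≢ 1 for every prime q | φ(59), i.e. q ∈ {2, 29}.
8^29 ≡ 58 (mod 59)  [q = 2: ≢ 1 ✓]
8^2 ≡ 5 (mod 59)  [q = 29: ≢ 1 ✓]
None equal 1, so ord_59(8) = 58: 8 is a primitive root.

Yes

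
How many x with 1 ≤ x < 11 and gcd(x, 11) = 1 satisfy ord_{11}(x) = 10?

φ(11) = 11 − 1 = 10 = 2 · 5.
Since (Z/11Z)^× is cyclic of order 10, the number of elements of order d is φ(d) when d | 10 and 0 otherwise.
10 = 2 · 5 divides 10, and φ(10) = 4.

4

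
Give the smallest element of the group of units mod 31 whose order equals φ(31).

φ(31) = 31 − 1 = 30 = 2 · 3 · 5.
Test candidates g = 2, 3, … against the prime factors q ∈ {2, 3, 5} of φ(31): g is a generator iff g^(30/q) ≢ 1 for every such q.
g = 2: 2^15 ≡ 1 — hits 1, so not a primitive root.
g = 3: 3^15 ≡ 30; 3^10 ≡ 25; 3^6 ≡ 16 — none is 1, so 3 is a primitive root.
The smallest primitive root modulo 31 is 3.

3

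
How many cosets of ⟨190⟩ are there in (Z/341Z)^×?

The order of 190 must divide φ(341) = φ(11·31) = (11−1)·(31−1) = 10·30 = 300 = 2^2 · 3 · 5^2.
Divisors of 300: 1, 2, 3, 4, 5, 6, 10, 12, 15, 20, 25, 30, 50, 60, 75, 100, 150, 300.
Compute 190^d (mod 341) for the divisors d until we hit 1:
190^1 ≡ 190 (mod 341)
190^2 ≡ 295 (mod 341)
190^3 ≡ 126 (mod 341)
190^4 ≡ 70 (mod 341)
190^5 ≡ 1 (mod 341) ✓
So ord_341(190) = 5, hence |⟨190⟩| = 5.
Index = |(Z/341Z)^×| / |⟨190⟩| = 300 / 5 = 60.

60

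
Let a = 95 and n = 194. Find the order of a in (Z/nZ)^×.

48

ord(95) | φ(194) = φ(2)·φ(97) = 1·96 = 96 = 2^5 · 3.
Divisors of 96: 1, 2, 3, 4, 6, 8, 12, 16, 24, 32, 48, 96.
Test each divisor d:
95^1 ≡ 95 (mod 194)
95^2 ≡ 101 (mod 194)
95^3 ≡ 89 (mod 194)
95^4 ≡ 113 (mod 194)
95^6 ≡ 161 (mod 194)
95^8 ≡ 159 (mod 194)
95^12 ≡ 119 (mod 194)
95^16 ≡ 61 (mod 194)
95^24 ≡ 193 (mod 194)
95^32 ≡ 35 (mod 194)
95^48 ≡ 1 (mod 194) ✓
Hence ord(95) = 48.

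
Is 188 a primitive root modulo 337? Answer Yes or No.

No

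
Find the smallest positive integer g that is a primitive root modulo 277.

φ(277) = 277 − 1 = 276 = 2^2 · 3 · 23.
Test candidates g = 2, 3, … against the prime factors q ∈ {2, 3, 23} of φ(277): g is a generator iff g^(276/q) ≢ 1 for every such q.
g = 2: 2^138 ≡ 276; 2^92 ≡ 1 — hits 1, so not a primitive root.
g = 3: 3^138 ≡ 1 — hits 1, so not a primitive root.
g = 4: 4^138 ≡ 1 — hits 1, so not a primitive root.
g = 5: 5^138 ≡ 276; 5^92 ≡ 116; 5^12 ≡ 27 — none is 1, so 5 is a primitive root.
Hence the least primitive root of 277 is 5.

5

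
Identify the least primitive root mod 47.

5

φ(47) = 47 − 1 = 46 = 2 · 23.
Test candidates g = 2, 3, … against the prime factors q ∈ {2, 23} of φ(47): g is a generator iff g^(46/q) ≢ 1 for every such q.
g = 2: 2^23 ≡ 1 — hits 1, so not a primitive root.
g = 3: 3^23 ≡ 1 — hits 1, so not a primitive root.
g = 4: 4^23 ≡ 1 — hits 1, so not a primitive root.
g = 5: 5^23 ≡ 46; 5^2 ≡ 25 — none is 1, so 5 is a primitive root.
Hence the least primitive root of 47 is 5.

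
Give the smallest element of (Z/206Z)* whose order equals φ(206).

5

φ(206) = φ(2)·φ(103) = 1·102 = 102 = 2 · 3 · 17.
Test candidates g = 2, 3, … against the prime factors q ∈ {2, 3, 17} of φ(206): g is a generator iff g^(102/q) ≢ 1 for every such q.
g = 2: gcd(2, 206) = 2 > 1, not a unit — skip.
g = 3: 3^51 ≡ 205; 3^34 ≡ 1 — hits 1, so not a primitive root.
g = 4: gcd(4, 206) = 2 > 1, not a unit — skip.
g = 5: 5^51 ≡ 205; 5^34 ≡ 159; 5^6 ≡ 175 — none is 1, so 5 is a primitive root.
So 5 is the smallest generator of (Z/206Z)^×.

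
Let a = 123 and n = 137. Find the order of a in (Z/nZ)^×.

The order of 123 must divide φ(137) = 137 − 1 = 136 = 2^3 · 17.
Divisors of 136: 1, 2, 4, 8, 17, 34, 68, 136.
Test each divisor d:
123^1 ≡ 123 (mod 137)
123^2 ≡ 59 (mod 137)
123^4 ≡ 56 (mod 137)
123^8 ≡ 122 (mod 137)
123^17 ≡ 1 (mod 137) ✓
Therefore the multiplicative order of 123 modulo 137 is 17.

17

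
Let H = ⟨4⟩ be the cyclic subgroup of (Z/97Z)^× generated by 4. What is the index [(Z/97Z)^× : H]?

The order of 4 must divide φ(97) = 97 − 1 = 96 = 2^5 · 3.
Divisors of 96: 1, 2, 3, 4, 6, 8, 12, 16, 24, 32, 48, 96.
Check 4^d mod 97 for each divisor in increasing order:
4^1 ≡ 4 (mod 97)
4^2 ≡ 16 (mod 97)
4^3 ≡ 64 (mod 97)
4^4 ≡ 62 (mod 97)
4^6 ≡ 22 (mod 97)
4^8 ≡ 61 (mod 97)
4^12 ≡ 96 (mod 97)
4^16 ≡ 35 (mod 97)
4^24 ≡ 1 (mod 97) ✓
Thus |⟨4⟩| = ord(4) = 24.
Index = |(Z/97Z)^×| / |⟨4⟩| = 96 / 24 = 4.

4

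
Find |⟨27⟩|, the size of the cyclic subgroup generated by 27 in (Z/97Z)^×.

16

The order of 27 must divide φ(97) = 97 − 1 = 96 = 2^5 · 3.
Divisors of 96: 1, 2, 3, 4, 6, 8, 12, 16, 24, 32, 48, 96.
Evaluate successive powers at the divisors of 96:
27^1 ≡ 27 (mod 97)
27^2 ≡ 50 (mod 97)
27^3 ≡ 89 (mod 97)
27^4 ≡ 75 (mod 97)
27^6 ≡ 64 (mod 97)
27^8 ≡ 96 (mod 97)
27^12 ≡ 22 (mod 97)
27^16 ≡ 1 (mod 97) ✓
The smallest such exponent is 16, so the order of 27 is 16.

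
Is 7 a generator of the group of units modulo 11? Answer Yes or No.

Yes

φ(11) = 11 − 1 = 10 = 2 · 5.
7 is a primitive root mod 11 iff 7^(φ(11)/q) ≢ 1 for every prime q | φ(11), i.e. q ∈ {2, 5}.
7^5 ≡ 10 (mod 11)  [q = 2: ≢ 1 ✓]
7^2 ≡ 5 (mod 11)  [q = 5: ≢ 1 ✓]
None equal 1, so ord_11(7) = 10: 7 is a primitive root.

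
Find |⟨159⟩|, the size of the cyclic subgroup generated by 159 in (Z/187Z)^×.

By Lagrange's theorem, ord_187(159) divides φ(187) = φ(11·17) = (11−1)·(17−1) = 10·16 = 160 = 2^5 · 5.
Divisors of 160: 1, 2, 4, 5, 8, 10, 16, 20, 32, 40, 80, 160.
Compute 159^d (mod 187) for the divisors d until we hit 1:
159^1 ≡ 159 (mod 187)
159^2 ≡ 36 (mod 187)
159^4 ≡ 174 (mod 187)
159^5 ≡ 177 (mod 187)
159^8 ≡ 169 (mod 187)
159^10 ≡ 100 (mod 187)
159^16 ≡ 137 (mod 187)
159^20 ≡ 89 (mod 187)
159^32 ≡ 69 (mod 187)
159^40 ≡ 67 (mod 187)
159^80 ≡ 1 (mod 187) ✓
So ord_187(159) = 80.

80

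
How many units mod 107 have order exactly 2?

1

φ(107) = 107 − 1 = 106 = 2 · 53.
Since (Z/107Z)^× is cyclic of order 106, the number of elements of order d is φ(d) when d | 106 and 0 otherwise.
2 | 106, and φ(2) = 2 − 1 = 1.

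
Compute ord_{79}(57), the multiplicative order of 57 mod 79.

26

By Lagrange's theorem, ord_79(57) divides φ(79) = 79 − 1 = 78 = 2 · 3 · 13.
Divisors of 78: 1, 2, 3, 6, 13, 26, 39, 78.
Compute 57^d (mod 79) for the divisors d until we hit 1:
57^1 ≡ 57 (mod 79)
57^2 ≡ 10 (mod 79)
57^3 ≡ 17 (mod 79)
57^6 ≡ 52 (mod 79)
57^13 ≡ 78 (mod 79)
57^26 ≡ 1 (mod 79) ✓
The smallest such exponent is 26, so the order of 57 is 26.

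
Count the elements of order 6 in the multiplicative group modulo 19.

2

φ(19) = 19 − 1 = 18 = 2 · 3^2.
In a cyclic group of order 18, there are φ(d) elements of order d for each divisor d of 18, and zero for non-divisors.
6 = 2 · 3 divides 18, and φ(6) = 2.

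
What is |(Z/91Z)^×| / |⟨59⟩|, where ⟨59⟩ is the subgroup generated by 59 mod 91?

By Lagrange's theorem, ord_91(59) divides φ(91) = φ(7·13) = (7−1)·(13−1) = 6·12 = 72 = 2^3 · 3^2.
Divisors of 72: 1, 2, 3, 4, 6, 8, 9, 12, 18, 24, 36, 72.
Compute 59^d (mod 91) for the divisors d until we hit 1:
59^1 ≡ 59 (mod 91)
59^2 ≡ 23 (mod 91)
59^3 ≡ 83 (mod 91)
59^4 ≡ 74 (mod 91)
59^6 ≡ 64 (mod 91)
59^8 ≡ 16 (mod 91)
59^9 ≡ 34 (mod 91)
59^12 ≡ 1 (mod 91) ✓
Thus |⟨59⟩| = ord(59) = 12.
The index is φ(91) / ord(59) = 72 / 12 = 6.

6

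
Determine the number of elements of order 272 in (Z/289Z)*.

φ(289) = φ(17^2) = 17·(17−1) = 272 = 2^4 · 17.
In a cyclic group of order 272, there are φ(d) elements of order d for each divisor d of 272, and zero for non-divisors.
272 = 2^4 · 17 divides 272, and φ(272) = 128.

128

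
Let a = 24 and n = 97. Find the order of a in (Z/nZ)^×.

24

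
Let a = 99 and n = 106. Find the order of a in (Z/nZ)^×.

Since 99 ∈ (Z/106Z)^×, its order divides φ(106) = φ(2)·φ(53) = 1·52 = 52 = 2^2 · 13.
Divisors of 52: 1, 2, 4, 13, 26, 52.
Check 99^d mod 106 for each divisor in increasing order:
99^1 ≡ 99 (mod 106)
99^2 ≡ 49 (mod 106)
99^4 ≡ 69 (mod 106)
99^13 ≡ 1 (mod 106) ✓
Hence ord(99) = 13.

13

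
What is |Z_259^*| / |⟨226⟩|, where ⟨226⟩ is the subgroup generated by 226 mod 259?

12

Since 226 ∈ (Z/259Z)^×, its order divides φ(259) = φ(7·37) = (7−1)·(37−1) = 6·36 = 216 = 2^3 · 3^3.
Divisors of 216: 1, 2, 3, 4, 6, 8, 9, 12, 18, 24, 27, 36, 54, 72, 108, 216.
Test each divisor d:
226^1 ≡ 226
226^2 ≡ 53
226^3 ≡ 64
226^4 ≡ 219
226^6 ≡ 211
226^8 ≡ 46
226^9 ≡ 36
226^12 ≡ 232
226^18 ≡ 1
The order of 226 is 18, so the subgroup it generates has 18 elements.
The index is φ(259) / ord(226) = 216 / 18 = 12.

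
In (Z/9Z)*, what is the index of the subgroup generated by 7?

2

By Lagrange's theorem, ord_9(7) divides φ(9) = φ(3^2) = 3·(3−1) = 6 = 2 · 3.
Divisors of 6: 1, 2, 3, 6.
Check 7^d mod 9 for each divisor in increasing order:
7^1 ≡ 7 (mod 9)
7^2 ≡ 4 (mod 9)
7^3 ≡ 1 (mod 9) ✓
So ord_9(7) = 3, hence |⟨7⟩| = 3.
[(Z/9Z)^× : ⟨7⟩] = 6/3 = 2.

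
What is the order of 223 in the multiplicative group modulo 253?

55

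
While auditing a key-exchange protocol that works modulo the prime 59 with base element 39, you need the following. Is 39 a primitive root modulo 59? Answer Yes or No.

Yes

φ(59) = 59 − 1 = 58 = 2 · 29.
It suffices to check that the order of 39 is not a proper divisor of 58: compute 39^(58/q) for q ∈ {2, 29}.
39^29 ≡ 58 (mod 59)  [q = 2: ≢ 1 ✓]
39^2 ≡ 46 (mod 59)  [q = 29: ≢ 1 ✓]
All checks pass, so 39 has order 58 and is a primitive root modulo 59.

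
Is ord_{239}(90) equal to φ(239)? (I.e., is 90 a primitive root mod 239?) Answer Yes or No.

φ(239) = 239 − 1 = 238 = 2 · 7 · 17.
It suffices to check that the order of 90 is not a proper divisor of 238: compute 90^(238/q) for q ∈ {2, 7, 17}.
90^119 ≡ 1 (mod 239)  [q = 2: ≡ 1 ✗]
90^34 ≡ 98 (mod 239)  [q = 7: ≢ 1 ✓]
90^14 ≡ 163 (mod 239)  [q = 17: ≢ 1 ✓]
The check at q = 2 fails, so 90 generates a proper subgroup.

No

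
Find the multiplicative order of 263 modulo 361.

Since 263 ∈ (Z/361Z)^×, its order divides φ(361) = φ(19^2) = 19·(19−1) = 342 = 2 · 3^2 · 19.
Divisors of 342: 1, 2, 3, 6, 9, 18, 19, 38, 57, 114, 171, 342.
Compute 263^d (mod 361) for the divisors d until we hit 1:
263^1 ≡ 263 (mod 361)
263^2 ≡ 218 (mod 361)
263^3 ≡ 296 (mod 361)
263^6 ≡ 254 (mod 361)
263^9 ≡ 96 (mod 361)
263^18 ≡ 191 (mod 361)
263^19 ≡ 54 (mod 361)
263^38 ≡ 28 (mod 361)
263^57 ≡ 68 (mod 361)
263^114 ≡ 292 (mod 361)
263^171 ≡ 1 (mod 361) ✓
So ord_361(263) = 171.

171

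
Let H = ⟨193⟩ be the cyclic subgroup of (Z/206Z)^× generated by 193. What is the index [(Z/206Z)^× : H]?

Since 193 ∈ (Z/206Z)^×, its order divides φ(206) = φ(2)·φ(103) = 1·102 = 102 = 2 · 3 · 17.
Divisors of 102: 1, 2, 3, 6, 17, 34, 51, 102.
Check 193^d mod 206 for each divisor in increasing order:
193^1 ≡ 193
193^2 ≡ 169
193^3 ≡ 69
193^6 ≡ 23
193^17 ≡ 205
193^34 ≡ 1
So ord_206(193) = 34, hence |⟨193⟩| = 34.
The index is φ(206) / ord(193) = 102 / 34 = 3.

3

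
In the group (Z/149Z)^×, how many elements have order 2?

1

φ(149) = 149 − 1 = 148 = 2^2 · 37.
Since (Z/149Z)^× is cyclic of order 148, the number of elements of order d is φ(d) when d | 148 and 0 otherwise.
2 | 148, and φ(2) = 2 − 1 = 1.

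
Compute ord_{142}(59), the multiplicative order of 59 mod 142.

ord(59) | φ(142) = φ(2)·φ(71) = 1·70 = 70 = 2 · 5 · 7.
Divisors of 70: 1, 2, 5, 7, 10, 14, 35, 70.
Compute 59^d (mod 142) for the divisors d until we hit 1:
59^1 ≡ 59 (mod 142)
59^2 ≡ 73 (mod 142)
59^5 ≡ 23 (mod 142)
59^7 ≡ 117 (mod 142)
59^10 ≡ 103 (mod 142)
59^14 ≡ 57 (mod 142)
59^35 ≡ 141 (mod 142)
59^70 ≡ 1 (mod 142) ✓
So ord_142(59) = 70.

70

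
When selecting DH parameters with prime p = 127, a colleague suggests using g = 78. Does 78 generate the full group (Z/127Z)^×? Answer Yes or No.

Yes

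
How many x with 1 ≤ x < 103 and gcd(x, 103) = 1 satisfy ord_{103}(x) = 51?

φ(103) = 103 − 1 = 102 = 2 · 3 · 17.
In a cyclic group of order 102, there are φ(d) elements of order d for each divisor d of 102, and zero for non-divisors.
51 = 3 · 17 divides 102, and φ(51) = 32.

32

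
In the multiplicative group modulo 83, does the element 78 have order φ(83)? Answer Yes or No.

No

φ(83) = 83 − 1 = 82 = 2 · 41.
It suffices to check that the order of 78 is not a proper divisor of 82: compute 78^(82/q) for q ∈ {2, 41}.
78^41 ≡ 1 (mod 83)  [q = 2: ≡ 1 ✗]
78^2 ≡ 25 (mod 83)  [q = 41: ≢ 1 ✓]
The check at q = 2 fails, so 78 generates a proper subgroup.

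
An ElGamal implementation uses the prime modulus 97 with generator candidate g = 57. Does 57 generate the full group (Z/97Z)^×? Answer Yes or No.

Yes

φ(97) = 97 − 1 = 96 = 2^5 · 3.
Test 57^(96/q) mod 97 for each prime factor q of 96:
57^48 ≡ 96 (mod 97)  [q = 2: ≢ 1 ✓]
57^32 ≡ 35 (mod 97)  [q = 3: ≢ 1 ✓]
All checks pass, so 57 has order 96 and is a primitive root modulo 97.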